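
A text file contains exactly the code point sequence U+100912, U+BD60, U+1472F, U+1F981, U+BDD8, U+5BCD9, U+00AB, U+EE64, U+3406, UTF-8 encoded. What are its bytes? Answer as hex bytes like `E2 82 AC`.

F4 80 A4 92 EB B5 A0 F0 94 9C AF F0 9F A6 81 EB B7 98 F1 9B B3 99 C2 AB EE B9 A4 E3 90 86

U+100912: 4-byte form → F4 80 A4 92.
U+BD60: 3-byte form → EB B5 A0.
U+1472F: 4-byte form → F0 94 9C AF.
U+1F981: 4-byte form → F0 9F A6 81.
U+BDD8: 3-byte form → EB B7 98.
U+5BCD9: 4-byte form → F1 9B B3 99.
U+00AB: 2-byte form → C2 AB.
U+EE64: 3-byte form → EE B9 A4.
U+3406: 3-byte form → E3 90 86.
Concatenated (30 bytes): F4 80 A4 92 EB B5 A0 F0 94 9C AF F0 9F A6 81 EB B7 98 F1 9B B3 99 C2 AB EE B9 A4 E3 90 86.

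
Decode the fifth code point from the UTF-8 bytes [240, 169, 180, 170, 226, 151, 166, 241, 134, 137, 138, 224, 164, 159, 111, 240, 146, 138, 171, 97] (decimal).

U+006F

Offset 0: leading byte 0xF0 = 11110000 → 4-byte char #1 = F0 A9 B4 AA.
Offset 4: leading byte 0xE2 = 11100010 → 3-byte char #2 = E2 97 A6.
Offset 7: leading byte 0xF1 = 11110001 → 4-byte char #3 = F1 86 89 8A.
Offset 11: leading byte 0xE0 = 11100000 → 3-byte char #4 = E0 A4 9F.
Offset 14: leading byte 0x6F = 01101111 → 1-byte char #5 = 6F.
Leading byte 0x6F = 01101111 matches 0xxxxxxx → 1-byte sequence.
Byte 1: 0x6F = 01101111, payload 1101111 (7 bits).
Concatenate: 1101111 = 0x6F (7 bits → U+006F).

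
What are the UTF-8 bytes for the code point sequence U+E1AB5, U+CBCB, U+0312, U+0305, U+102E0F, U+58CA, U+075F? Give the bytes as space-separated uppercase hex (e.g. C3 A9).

F3 A1 AA B5 EC AF 8B CC 92 CC 85 F4 82 B8 8F E5 A3 8A DD 9F

U+E1AB5: 4-byte form → F3 A1 AA B5.
U+CBCB: 3-byte form → EC AF 8B.
U+0312: 2-byte form → CC 92.
U+0305: 2-byte form → CC 85.
U+102E0F: 4-byte form → F4 82 B8 8F.
U+58CA: 3-byte form → E5 A3 8A.
U+075F: 2-byte form → DD 9F.
Concatenated (20 bytes): F3 A1 AA B5 EC AF 8B CC 92 CC 85 F4 82 B8 8F E5 A3 8A DD 9F.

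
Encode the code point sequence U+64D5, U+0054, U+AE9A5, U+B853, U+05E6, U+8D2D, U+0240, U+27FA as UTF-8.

E6 93 95 54 F2 AE A6 A5 EB A1 93 D7 A6 E8 B4 AD C9 80 E2 9F BA

U+64D5: 3-byte form → E6 93 95.
U+0054: 1-byte form → 54.
U+AE9A5: 4-byte form → F2 AE A6 A5.
U+B853: 3-byte form → EB A1 93.
U+05E6: 2-byte form → D7 A6.
U+8D2D: 3-byte form → E8 B4 AD.
U+0240: 2-byte form → C9 80.
U+27FA: 3-byte form → E2 9F BA.
Concatenated (21 bytes): E6 93 95 54 F2 AE A6 A5 EB A1 93 D7 A6 E8 B4 AD C9 80 E2 9F BA.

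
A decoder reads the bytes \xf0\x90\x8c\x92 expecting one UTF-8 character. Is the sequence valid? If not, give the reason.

valid

Leading byte 0xF0 = 11110000 → 4-byte form.
Continuation bytes 0x90=10010000, 0x8C=10001100, 0x92=10010010 all match 10xxxxxx.
Decoded value 0x10312 is ≥ 0x10000 (shortest form) and not a surrogate.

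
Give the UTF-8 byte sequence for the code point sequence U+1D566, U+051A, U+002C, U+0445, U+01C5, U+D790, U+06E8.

U+1D566: 4-byte form → F0 9D 95 A6.
U+051A: 2-byte form → D4 9A.
U+002C: 1-byte form → 2C.
U+0445: 2-byte form → D1 85.
U+01C5: 2-byte form → C7 85.
U+D790: 3-byte form → ED 9E 90.
U+06E8: 2-byte form → DB A8.
Concatenated (16 bytes): F0 9D 95 A6 D4 9A 2C D1 85 C7 85 ED 9E 90 DB A8.

F0 9D 95 A6 D4 9A 2C D1 85 C7 85 ED 9E 90 DB A8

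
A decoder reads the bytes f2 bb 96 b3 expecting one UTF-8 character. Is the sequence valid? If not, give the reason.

Leading byte 0xF2 = 11110010 → 4-byte form.
Continuation bytes 0xBB=10111011, 0x96=10010110, 0xB3=10110011 all match 10xxxxxx.
Decoded value 0xBB5B3 is ≥ 0x10000 (shortest form) and not a surrogate.

valid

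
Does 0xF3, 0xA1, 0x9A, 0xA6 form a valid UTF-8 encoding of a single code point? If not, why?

Leading byte 0xF3 = 11110011 → 4-byte form.
Continuation bytes 0xA1=10100001, 0x9A=10011010, 0xA6=10100110 all match 10xxxxxx.
Decoded value 0xE16A6 is ≥ 0x10000 (shortest form) and not a surrogate.

valid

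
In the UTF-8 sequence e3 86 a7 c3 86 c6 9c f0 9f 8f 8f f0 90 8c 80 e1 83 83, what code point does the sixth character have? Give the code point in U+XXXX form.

U+10C3

Offset 0: leading byte 0xE3 = 11100011 → 3-byte char #1 = E3 86 A7.
Offset 3: leading byte 0xC3 = 11000011 → 2-byte char #2 = C3 86.
Offset 5: leading byte 0xC6 = 11000110 → 2-byte char #3 = C6 9C.
Offset 7: leading byte 0xF0 = 11110000 → 4-byte char #4 = F0 9F 8F 8F.
Offset 11: leading byte 0xF0 = 11110000 → 4-byte char #5 = F0 90 8C 80.
Offset 15: leading byte 0xE1 = 11100001 → 3-byte char #6 = E1 83 83.
Leading byte 0xE1 = 11100001 matches 1110xxxx → 3-byte sequence.
Byte 1: 0xE1 = 11100001, payload 0001 (4 bits).
Byte 2: 0x83 = 10000011 (10xxxxxx ✓), payload 000011.
Byte 3: 0x83 = 10000011 (10xxxxxx ✓), payload 000011.
Concatenate: 0001000011000011 = 0x10C3 (16 bits → U+10C3).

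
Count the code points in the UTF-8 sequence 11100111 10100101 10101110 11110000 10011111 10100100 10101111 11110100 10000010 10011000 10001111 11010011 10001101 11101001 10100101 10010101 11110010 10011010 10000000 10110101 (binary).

Byte at offset 0: 0xE7 = 11100111 → 3-byte char (#1). Advance 3.
Byte at offset 3: 0xF0 = 11110000 → 4-byte char (#2). Advance 4.
Byte at offset 7: 0xF4 = 11110100 → 4-byte char (#3). Advance 4.
Byte at offset 11: 0xD3 = 11010011 → 2-byte char (#4). Advance 2.
Byte at offset 13: 0xE9 = 11101001 → 3-byte char (#5). Advance 3.
Byte at offset 16: 0xF2 = 11110010 → 4-byte char (#6). Advance 4.
Reached end at offset 20 after 6 code points.

6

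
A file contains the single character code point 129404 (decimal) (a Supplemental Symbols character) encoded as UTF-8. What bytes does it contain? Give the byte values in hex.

F0 9F A5 BC

U+1F97C = 0x1F97C = 129404 decimal. In range U+10000–U+10FFFF → 4-byte form: 11110xxx 10xxxxxx 10xxxxxx 10xxxxxx.
Binary (21 bits): 000011111100101111100.
Split 3+6+6+6: 000 | 011111 | 100101 | 111100.
Byte 1: 11110000 = 0xF0.
Byte 2: 10011111 = 0x9F.
Byte 3: 10100101 = 0xA5.
Byte 4: 10111100 = 0xBC.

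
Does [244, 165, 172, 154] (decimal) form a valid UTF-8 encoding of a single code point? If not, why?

invalid (encodes a value above U+10FFFF)

Leading byte 0xF4 = 11110100 → 4-byte form.
Payload = 0x125B1A, which exceeds U+10FFFF, the maximum Unicode code point. (Leading bytes F5–FF, or F4 followed by ≥ 0x90, are invalid.)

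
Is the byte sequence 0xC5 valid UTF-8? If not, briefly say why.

invalid (sequence truncated)

Leading byte 0xC5 = 11000101 → 2-byte form, but only 1 byte is present.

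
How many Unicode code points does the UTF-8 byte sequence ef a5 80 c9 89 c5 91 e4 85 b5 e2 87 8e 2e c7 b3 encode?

Byte at offset 0: 0xEF = 11101111 → 3-byte char (#1). Advance 3.
Byte at offset 3: 0xC9 = 11001001 → 2-byte char (#2). Advance 2.
Byte at offset 5: 0xC5 = 11000101 → 2-byte char (#3). Advance 2.
Byte at offset 7: 0xE4 = 11100100 → 3-byte char (#4). Advance 3.
Byte at offset 10: 0xE2 = 11100010 → 3-byte char (#5). Advance 3.
Byte at offset 13: 0x2E = 00101110 → 1-byte char (#6). Advance 1.
Byte at offset 14: 0xC7 = 11000111 → 2-byte char (#7). Advance 2.
Reached end at offset 16 after 7 code points.

7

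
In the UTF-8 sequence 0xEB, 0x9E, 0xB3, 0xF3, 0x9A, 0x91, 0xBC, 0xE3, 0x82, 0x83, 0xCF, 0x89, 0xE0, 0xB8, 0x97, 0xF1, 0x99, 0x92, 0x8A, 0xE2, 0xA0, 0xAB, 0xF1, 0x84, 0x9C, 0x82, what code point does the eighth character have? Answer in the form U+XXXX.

U+44702

Offset 0: leading byte 0xEB = 11101011 → 3-byte char #1 = EB 9E B3.
Offset 3: leading byte 0xF3 = 11110011 → 4-byte char #2 = F3 9A 91 BC.
Offset 7: leading byte 0xE3 = 11100011 → 3-byte char #3 = E3 82 83.
Offset 10: leading byte 0xCF = 11001111 → 2-byte char #4 = CF 89.
Offset 12: leading byte 0xE0 = 11100000 → 3-byte char #5 = E0 B8 97.
Offset 15: leading byte 0xF1 = 11110001 → 4-byte char #6 = F1 99 92 8A.
Offset 19: leading byte 0xE2 = 11100010 → 3-byte char #7 = E2 A0 AB.
Offset 22: leading byte 0xF1 = 11110001 → 4-byte char #8 = F1 84 9C 82.
Leading byte 0xF1 = 11110001 matches 11110xxx → 4-byte sequence.
Byte 1: 0xF1 = 11110001, payload 001 (3 bits).
Byte 2: 0x84 = 10000100 (10xxxxxx ✓), payload 000100.
Byte 3: 0x9C = 10011100 (10xxxxxx ✓), payload 011100.
Byte 4: 0x82 = 10000010 (10xxxxxx ✓), payload 000010.
Concatenate: 001000100011100000010 = 0x44702 (21 bits → U+44702).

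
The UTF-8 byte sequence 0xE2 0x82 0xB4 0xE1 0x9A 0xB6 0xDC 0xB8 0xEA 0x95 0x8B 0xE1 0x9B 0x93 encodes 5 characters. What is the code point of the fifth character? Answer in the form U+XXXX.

U+16D3

Offset 0: leading byte 0xE2 = 11100010 → 3-byte char #1 = E2 82 B4.
Offset 3: leading byte 0xE1 = 11100001 → 3-byte char #2 = E1 9A B6.
Offset 6: leading byte 0xDC = 11011100 → 2-byte char #3 = DC B8.
Offset 8: leading byte 0xEA = 11101010 → 3-byte char #4 = EA 95 8B.
Offset 11: leading byte 0xE1 = 11100001 → 3-byte char #5 = E1 9B 93.
Leading byte 0xE1 = 11100001 matches 1110xxxx → 3-byte sequence.
Byte 1: 0xE1 = 11100001, payload 0001 (4 bits).
Byte 2: 0x9B = 10011011 (10xxxxxx ✓), payload 011011.
Byte 3: 0x93 = 10010011 (10xxxxxx ✓), payload 010011.
Concatenate: 0001011011010011 = 0x16D3 (16 bits → U+16D3).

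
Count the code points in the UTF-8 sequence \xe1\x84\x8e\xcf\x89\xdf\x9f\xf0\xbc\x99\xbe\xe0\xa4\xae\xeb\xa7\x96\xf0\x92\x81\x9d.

Byte at offset 0: 0xE1 = 11100001 → 3-byte char (#1). Advance 3.
Byte at offset 3: 0xCF = 11001111 → 2-byte char (#2). Advance 2.
Byte at offset 5: 0xDF = 11011111 → 2-byte char (#3). Advance 2.
Byte at offset 7: 0xF0 = 11110000 → 4-byte char (#4). Advance 4.
Byte at offset 11: 0xE0 = 11100000 → 3-byte char (#5). Advance 3.
Byte at offset 14: 0xEB = 11101011 → 3-byte char (#6). Advance 3.
Byte at offset 17: 0xF0 = 11110000 → 4-byte char (#7). Advance 4.
Reached end at offset 21 after 7 code points.

7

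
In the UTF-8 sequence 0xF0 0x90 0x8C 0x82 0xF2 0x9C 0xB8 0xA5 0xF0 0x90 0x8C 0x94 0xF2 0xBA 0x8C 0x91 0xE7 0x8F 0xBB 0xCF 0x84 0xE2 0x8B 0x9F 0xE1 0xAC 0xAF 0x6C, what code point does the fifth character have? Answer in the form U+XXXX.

Offset 0: leading byte 0xF0 = 11110000 → 4-byte char #1 = F0 90 8C 82.
Offset 4: leading byte 0xF2 = 11110010 → 4-byte char #2 = F2 9C B8 A5.
Offset 8: leading byte 0xF0 = 11110000 → 4-byte char #3 = F0 90 8C 94.
Offset 12: leading byte 0xF2 = 11110010 → 4-byte char #4 = F2 BA 8C 91.
Offset 16: leading byte 0xE7 = 11100111 → 3-byte char #5 = E7 8F BB.
Leading byte 0xE7 = 11100111 matches 1110xxxx → 3-byte sequence.
Byte 1: 0xE7 = 11100111, payload 0111 (4 bits).
Byte 2: 0x8F = 10001111 (10xxxxxx ✓), payload 001111.
Byte 3: 0xBB = 10111011 (10xxxxxx ✓), payload 111011.
Concatenate: 0111001111111011 = 0x73FB (16 bits → U+73FB).

U+73FB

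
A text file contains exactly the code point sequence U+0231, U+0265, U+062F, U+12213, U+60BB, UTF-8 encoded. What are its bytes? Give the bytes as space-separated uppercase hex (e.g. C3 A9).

C8 B1 C9 A5 D8 AF F0 92 88 93 E6 82 BB

U+0231: 2-byte form → C8 B1.
U+0265: 2-byte form → C9 A5.
U+062F: 2-byte form → D8 AF.
U+12213: 4-byte form → F0 92 88 93.
U+60BB: 3-byte form → E6 82 BB.
Concatenated (13 bytes): C8 B1 C9 A5 D8 AF F0 92 88 93 E6 82 BB.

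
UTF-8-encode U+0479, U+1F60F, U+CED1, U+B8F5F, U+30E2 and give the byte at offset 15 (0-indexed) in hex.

U+0479 → 2-byte form D1 B9 at offsets 0–1.
U+1F60F → 4-byte form F0 9F 98 8F at offsets 2–5.
U+CED1 → 3-byte form EC BB 91 at offsets 6–8.
U+B8F5F → 4-byte form F2 B8 BD 9F at offsets 9–12.
U+30E2 → 3-byte form E3 83 A2 at offsets 13–15.
Offset 15 falls in char 5's range; it's byte 3 of E3 83 A2 = 0xA2.

0xA2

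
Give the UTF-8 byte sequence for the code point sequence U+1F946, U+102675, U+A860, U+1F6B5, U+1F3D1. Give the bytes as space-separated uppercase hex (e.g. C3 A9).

F0 9F A5 86 F4 82 99 B5 EA A1 A0 F0 9F 9A B5 F0 9F 8F 91

U+1F946: 4-byte form → F0 9F A5 86.
U+102675: 4-byte form → F4 82 99 B5.
U+A860: 3-byte form → EA A1 A0.
U+1F6B5: 4-byte form → F0 9F 9A B5.
U+1F3D1: 4-byte form → F0 9F 8F 91.
Concatenated (19 bytes): F0 9F A5 86 F4 82 99 B5 EA A1 A0 F0 9F 9A B5 F0 9F 8F 91.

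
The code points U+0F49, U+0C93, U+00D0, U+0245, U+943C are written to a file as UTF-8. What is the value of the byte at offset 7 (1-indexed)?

0xC3

1-indexed offset 7 is 0-indexed offset 6.
U+0F49 → 3-byte form E0 BD 89 at offsets 0–2.
U+0C93 → 3-byte form E0 B2 93 at offsets 3–5.
U+00D0 → 2-byte form C3 90 at offsets 6–7.
Offset 6 falls in char 3's range; it's byte 1 of C3 90 = 0xC3.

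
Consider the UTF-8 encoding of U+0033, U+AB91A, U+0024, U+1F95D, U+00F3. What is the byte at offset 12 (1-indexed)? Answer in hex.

0xB3

1-indexed offset 12 is 0-indexed offset 11.
U+0033 → 1-byte form 33 at offsets 0–0.
U+AB91A → 4-byte form F2 AB A4 9A at offsets 1–4.
U+0024 → 1-byte form 24 at offsets 5–5.
U+1F95D → 4-byte form F0 9F A5 9D at offsets 6–9.
U+00F3 → 2-byte form C3 B3 at offsets 10–11.
Offset 11 falls in char 5's range; it's byte 2 of C3 B3 = 0xB3.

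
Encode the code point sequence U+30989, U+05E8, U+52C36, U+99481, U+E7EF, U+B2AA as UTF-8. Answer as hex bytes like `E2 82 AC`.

U+30989: 4-byte form → F0 B0 A6 89.
U+05E8: 2-byte form → D7 A8.
U+52C36: 4-byte form → F1 92 B0 B6.
U+99481: 4-byte form → F2 99 92 81.
U+E7EF: 3-byte form → EE 9F AF.
U+B2AA: 3-byte form → EB 8A AA.
Concatenated (20 bytes): F0 B0 A6 89 D7 A8 F1 92 B0 B6 F2 99 92 81 EE 9F AF EB 8A AA.

F0 B0 A6 89 D7 A8 F1 92 B0 B6 F2 99 92 81 EE 9F AF EB 8A AA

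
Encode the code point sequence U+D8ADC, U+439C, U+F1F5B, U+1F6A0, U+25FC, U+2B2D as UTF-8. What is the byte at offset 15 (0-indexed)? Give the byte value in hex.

0xE2

U+D8ADC → 4-byte form F3 98 AB 9C at offsets 0–3.
U+439C → 3-byte form E4 8E 9C at offsets 4–6.
U+F1F5B → 4-byte form F3 B1 BD 9B at offsets 7–10.
U+1F6A0 → 4-byte form F0 9F 9A A0 at offsets 11–14.
U+25FC → 3-byte form E2 97 BC at offsets 15–17.
Offset 15 falls in char 5's range; it's byte 1 of E2 97 BC = 0xE2.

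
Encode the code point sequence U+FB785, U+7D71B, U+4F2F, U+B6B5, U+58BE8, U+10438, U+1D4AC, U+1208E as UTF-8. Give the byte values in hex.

F3 BB 9E 85 F1 BD 9C 9B E4 BC AF EB 9A B5 F1 98 AF A8 F0 90 90 B8 F0 9D 92 AC F0 92 82 8E

U+FB785: 4-byte form → F3 BB 9E 85.
U+7D71B: 4-byte form → F1 BD 9C 9B.
U+4F2F: 3-byte form → E4 BC AF.
U+B6B5: 3-byte form → EB 9A B5.
U+58BE8: 4-byte form → F1 98 AF A8.
U+10438: 4-byte form → F0 90 90 B8.
U+1D4AC: 4-byte form → F0 9D 92 AC.
U+1208E: 4-byte form → F0 92 82 8E.
Concatenated (30 bytes): F3 BB 9E 85 F1 BD 9C 9B E4 BC AF EB 9A B5 F1 98 AF A8 F0 90 90 B8 F0 9D 92 AC F0 92 82 8E.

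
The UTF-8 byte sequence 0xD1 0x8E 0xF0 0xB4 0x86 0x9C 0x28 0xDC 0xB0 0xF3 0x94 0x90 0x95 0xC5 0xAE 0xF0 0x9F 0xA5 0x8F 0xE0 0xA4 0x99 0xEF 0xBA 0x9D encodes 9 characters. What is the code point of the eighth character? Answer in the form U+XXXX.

Offset 0: leading byte 0xD1 = 11010001 → 2-byte char #1 = D1 8E.
Offset 2: leading byte 0xF0 = 11110000 → 4-byte char #2 = F0 B4 86 9C.
Offset 6: leading byte 0x28 = 00101000 → 1-byte char #3 = 28.
Offset 7: leading byte 0xDC = 11011100 → 2-byte char #4 = DC B0.
Offset 9: leading byte 0xF3 = 11110011 → 4-byte char #5 = F3 94 90 95.
Offset 13: leading byte 0xC5 = 11000101 → 2-byte char #6 = C5 AE.
Offset 15: leading byte 0xF0 = 11110000 → 4-byte char #7 = F0 9F A5 8F.
Offset 19: leading byte 0xE0 = 11100000 → 3-byte char #8 = E0 A4 99.
Leading byte 0xE0 = 11100000 matches 1110xxxx → 3-byte sequence.
Byte 1: 0xE0 = 11100000, payload 0000 (4 bits).
Byte 2: 0xA4 = 10100100 (10xxxxxx ✓), payload 100100.
Byte 3: 0x99 = 10011001 (10xxxxxx ✓), payload 011001.
Concatenate: 0000100100011001 = 0x919 (16 bits → U+0919).

U+0919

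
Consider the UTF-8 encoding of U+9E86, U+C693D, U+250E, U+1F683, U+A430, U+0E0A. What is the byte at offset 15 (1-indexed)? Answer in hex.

1-indexed offset 15 is 0-indexed offset 14.
U+9E86 → 3-byte form E9 BA 86 at offsets 0–2.
U+C693D → 4-byte form F3 86 A4 BD at offsets 3–6.
U+250E → 3-byte form E2 94 8E at offsets 7–9.
U+1F683 → 4-byte form F0 9F 9A 83 at offsets 10–13.
U+A430 → 3-byte form EA 90 B0 at offsets 14–16.
Offset 14 falls in char 5's range; it's byte 1 of EA 90 B0 = 0xEA.

0xEA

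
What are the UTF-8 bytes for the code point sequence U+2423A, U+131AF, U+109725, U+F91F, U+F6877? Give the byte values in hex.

U+2423A: 4-byte form → F0 A4 88 BA.
U+131AF: 4-byte form → F0 93 86 AF.
U+109725: 4-byte form → F4 89 9C A5.
U+F91F: 3-byte form → EF A4 9F.
U+F6877: 4-byte form → F3 B6 A1 B7.
Concatenated (19 bytes): F0 A4 88 BA F0 93 86 AF F4 89 9C A5 EF A4 9F F3 B6 A1 B7.

F0 A4 88 BA F0 93 86 AF F4 89 9C A5 EF A4 9F F3 B6 A1 B7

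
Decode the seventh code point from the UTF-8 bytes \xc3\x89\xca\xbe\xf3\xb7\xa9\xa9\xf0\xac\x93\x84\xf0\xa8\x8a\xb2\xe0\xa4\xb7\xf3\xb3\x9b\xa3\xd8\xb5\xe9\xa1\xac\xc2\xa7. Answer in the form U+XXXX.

U+F36E3

Offset 0: leading byte 0xC3 = 11000011 → 2-byte char #1 = C3 89.
Offset 2: leading byte 0xCA = 11001010 → 2-byte char #2 = CA BE.
Offset 4: leading byte 0xF3 = 11110011 → 4-byte char #3 = F3 B7 A9 A9.
Offset 8: leading byte 0xF0 = 11110000 → 4-byte char #4 = F0 AC 93 84.
Offset 12: leading byte 0xF0 = 11110000 → 4-byte char #5 = F0 A8 8A B2.
Offset 16: leading byte 0xE0 = 11100000 → 3-byte char #6 = E0 A4 B7.
Offset 19: leading byte 0xF3 = 11110011 → 4-byte char #7 = F3 B3 9B A3.
Leading byte 0xF3 = 11110011 matches 11110xxx → 4-byte sequence.
Byte 1: 0xF3 = 11110011, payload 011 (3 bits).
Byte 2: 0xB3 = 10110011 (10xxxxxx ✓), payload 110011.
Byte 3: 0x9B = 10011011 (10xxxxxx ✓), payload 011011.
Byte 4: 0xA3 = 10100011 (10xxxxxx ✓), payload 100011.
Concatenate: 011110011011011100011 = 0xF36E3 (21 bits → U+F36E3).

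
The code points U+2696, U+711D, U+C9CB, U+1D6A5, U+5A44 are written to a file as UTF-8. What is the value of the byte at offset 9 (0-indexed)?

U+2696 → 3-byte form E2 9A 96 at offsets 0–2.
U+711D → 3-byte form E7 84 9D at offsets 3–5.
U+C9CB → 3-byte form EC A7 8B at offsets 6–8.
U+1D6A5 → 4-byte form F0 9D 9A A5 at offsets 9–12.
Offset 9 falls in char 4's range; it's byte 1 of F0 9D 9A A5 = 0xF0.

0xF0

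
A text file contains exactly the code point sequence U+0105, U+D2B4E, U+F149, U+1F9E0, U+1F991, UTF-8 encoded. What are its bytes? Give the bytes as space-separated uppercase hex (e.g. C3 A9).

C4 85 F3 92 AD 8E EF 85 89 F0 9F A7 A0 F0 9F A6 91

U+0105: 2-byte form → C4 85.
U+D2B4E: 4-byte form → F3 92 AD 8E.
U+F149: 3-byte form → EF 85 89.
U+1F9E0: 4-byte form → F0 9F A7 A0.
U+1F991: 4-byte form → F0 9F A6 91.
Concatenated (17 bytes): C4 85 F3 92 AD 8E EF 85 89 F0 9F A7 A0 F0 9F A6 91.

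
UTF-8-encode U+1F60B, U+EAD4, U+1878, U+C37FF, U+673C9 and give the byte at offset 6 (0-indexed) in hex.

0x94

U+1F60B → 4-byte form F0 9F 98 8B at offsets 0–3.
U+EAD4 → 3-byte form EE AB 94 at offsets 4–6.
Offset 6 falls in char 2's range; it's byte 3 of EE AB 94 = 0x94.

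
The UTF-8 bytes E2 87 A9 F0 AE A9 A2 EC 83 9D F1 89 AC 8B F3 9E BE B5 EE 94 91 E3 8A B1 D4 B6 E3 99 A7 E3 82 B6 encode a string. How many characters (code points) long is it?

Byte at offset 0: 0xE2 = 11100010 → 3-byte char (#1). Advance 3.
Byte at offset 3: 0xF0 = 11110000 → 4-byte char (#2). Advance 4.
Byte at offset 7: 0xEC = 11101100 → 3-byte char (#3). Advance 3.
Byte at offset 10: 0xF1 = 11110001 → 4-byte char (#4). Advance 4.
Byte at offset 14: 0xF3 = 11110011 → 4-byte char (#5). Advance 4.
Byte at offset 18: 0xEE = 11101110 → 3-byte char (#6). Advance 3.
Byte at offset 21: 0xE3 = 11100011 → 3-byte char (#7). Advance 3.
Byte at offset 24: 0xD4 = 11010100 → 2-byte char (#8). Advance 2.
Byte at offset 26: 0xE3 = 11100011 → 3-byte char (#9). Advance 3.
Byte at offset 29: 0xE3 = 11100011 → 3-byte char (#10). Advance 3.
Reached end at offset 32 after 10 code points.

10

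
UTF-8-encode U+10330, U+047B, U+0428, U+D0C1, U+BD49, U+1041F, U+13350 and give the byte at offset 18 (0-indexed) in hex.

U+10330 → 4-byte form F0 90 8C B0 at offsets 0–3.
U+047B → 2-byte form D1 BB at offsets 4–5.
U+0428 → 2-byte form D0 A8 at offsets 6–7.
U+D0C1 → 3-byte form ED 83 81 at offsets 8–10.
U+BD49 → 3-byte form EB B5 89 at offsets 11–13.
U+1041F → 4-byte form F0 90 90 9F at offsets 14–17.
U+13350 → 4-byte form F0 93 8D 90 at offsets 18–21.
Offset 18 falls in char 7's range; it's byte 1 of F0 93 8D 90 = 0xF0.

0xF0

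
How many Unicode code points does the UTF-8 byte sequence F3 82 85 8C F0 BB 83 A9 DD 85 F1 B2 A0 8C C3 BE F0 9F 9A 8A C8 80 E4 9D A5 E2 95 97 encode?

Byte at offset 0: 0xF3 = 11110011 → 4-byte char (#1). Advance 4.
Byte at offset 4: 0xF0 = 11110000 → 4-byte char (#2). Advance 4.
Byte at offset 8: 0xDD = 11011101 → 2-byte char (#3). Advance 2.
Byte at offset 10: 0xF1 = 11110001 → 4-byte char (#4). Advance 4.
Byte at offset 14: 0xC3 = 11000011 → 2-byte char (#5). Advance 2.
Byte at offset 16: 0xF0 = 11110000 → 4-byte char (#6). Advance 4.
Byte at offset 20: 0xC8 = 11001000 → 2-byte char (#7). Advance 2.
Byte at offset 22: 0xE4 = 11100100 → 3-byte char (#8). Advance 3.
Byte at offset 25: 0xE2 = 11100010 → 3-byte char (#9). Advance 3.
Reached end at offset 28 after 9 code points.

9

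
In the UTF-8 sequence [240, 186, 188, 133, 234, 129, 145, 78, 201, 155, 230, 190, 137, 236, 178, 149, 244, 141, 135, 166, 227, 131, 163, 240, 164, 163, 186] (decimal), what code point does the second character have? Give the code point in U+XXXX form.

Offset 0: leading byte 0xF0 = 11110000 → 4-byte char #1 = F0 BA BC 85.
Offset 4: leading byte 0xEA = 11101010 → 3-byte char #2 = EA 81 91.
Leading byte 0xEA = 11101010 matches 1110xxxx → 3-byte sequence.
Byte 1: 0xEA = 11101010, payload 1010 (4 bits).
Byte 2: 0x81 = 10000001 (10xxxxxx ✓), payload 000001.
Byte 3: 0x91 = 10010001 (10xxxxxx ✓), payload 010001.
Concatenate: 1010000001010001 = 0xA051 (16 bits → U+A051).

U+A051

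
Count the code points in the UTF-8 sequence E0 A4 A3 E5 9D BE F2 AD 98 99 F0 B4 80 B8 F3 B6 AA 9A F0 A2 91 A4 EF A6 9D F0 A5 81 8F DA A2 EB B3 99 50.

Byte at offset 0: 0xE0 = 11100000 → 3-byte char (#1). Advance 3.
Byte at offset 3: 0xE5 = 11100101 → 3-byte char (#2). Advance 3.
Byte at offset 6: 0xF2 = 11110010 → 4-byte char (#3). Advance 4.
Byte at offset 10: 0xF0 = 11110000 → 4-byte char (#4). Advance 4.
Byte at offset 14: 0xF3 = 11110011 → 4-byte char (#5). Advance 4.
Byte at offset 18: 0xF0 = 11110000 → 4-byte char (#6). Advance 4.
Byte at offset 22: 0xEF = 11101111 → 3-byte char (#7). Advance 3.
Byte at offset 25: 0xF0 = 11110000 → 4-byte char (#8). Advance 4.
Byte at offset 29: 0xDA = 11011010 → 2-byte char (#9). Advance 2.
Byte at offset 31: 0xEB = 11101011 → 3-byte char (#10). Advance 3.
Byte at offset 34: 0x50 = 01010000 → 1-byte char (#11). Advance 1.
Reached end at offset 35 after 11 code points.

11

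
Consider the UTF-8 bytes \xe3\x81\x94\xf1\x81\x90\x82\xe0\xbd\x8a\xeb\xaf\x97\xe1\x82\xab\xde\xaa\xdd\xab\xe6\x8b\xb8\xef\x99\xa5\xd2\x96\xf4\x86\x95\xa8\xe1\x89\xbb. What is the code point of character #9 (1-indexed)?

Offset 0: leading byte 0xE3 = 11100011 → 3-byte char #1 = E3 81 94.
Offset 3: leading byte 0xF1 = 11110001 → 4-byte char #2 = F1 81 90 82.
Offset 7: leading byte 0xE0 = 11100000 → 3-byte char #3 = E0 BD 8A.
Offset 10: leading byte 0xEB = 11101011 → 3-byte char #4 = EB AF 97.
Offset 13: leading byte 0xE1 = 11100001 → 3-byte char #5 = E1 82 AB.
Offset 16: leading byte 0xDE = 11011110 → 2-byte char #6 = DE AA.
Offset 18: leading byte 0xDD = 11011101 → 2-byte char #7 = DD AB.
Offset 20: leading byte 0xE6 = 11100110 → 3-byte char #8 = E6 8B B8.
Offset 23: leading byte 0xEF = 11101111 → 3-byte char #9 = EF 99 A5.
Leading byte 0xEF = 11101111 matches 1110xxxx → 3-byte sequence.
Byte 1: 0xEF = 11101111, payload 1111 (4 bits).
Byte 2: 0x99 = 10011001 (10xxxxxx ✓), payload 011001.
Byte 3: 0xA5 = 10100101 (10xxxxxx ✓), payload 100101.
Concatenate: 1111011001100101 = 0xF665 (16 bits → U+F665).

U+F665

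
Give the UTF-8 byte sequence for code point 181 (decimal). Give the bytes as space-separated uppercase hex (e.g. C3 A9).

C2 B5

U+00B5 = 0xB5 = 181 decimal. In range U+0080–U+07FF → 2-byte form: 110xxxxx 10xxxxxx.
Binary (11 bits): 00010110101.
Split 5+6: 00010 | 110101.
Byte 1: 11000010 = 0xC2.
Byte 2: 10110101 = 0xB5.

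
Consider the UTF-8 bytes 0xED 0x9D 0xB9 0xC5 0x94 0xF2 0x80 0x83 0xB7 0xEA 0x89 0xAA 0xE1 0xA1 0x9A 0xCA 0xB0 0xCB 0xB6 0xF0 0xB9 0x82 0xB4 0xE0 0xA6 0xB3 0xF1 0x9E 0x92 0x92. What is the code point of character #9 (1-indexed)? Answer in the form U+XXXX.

U+09B3

Offset 0: leading byte 0xED = 11101101 → 3-byte char #1 = ED 9D B9.
Offset 3: leading byte 0xC5 = 11000101 → 2-byte char #2 = C5 94.
Offset 5: leading byte 0xF2 = 11110010 → 4-byte char #3 = F2 80 83 B7.
Offset 9: leading byte 0xEA = 11101010 → 3-byte char #4 = EA 89 AA.
Offset 12: leading byte 0xE1 = 11100001 → 3-byte char #5 = E1 A1 9A.
Offset 15: leading byte 0xCA = 11001010 → 2-byte char #6 = CA B0.
Offset 17: leading byte 0xCB = 11001011 → 2-byte char #7 = CB B6.
Offset 19: leading byte 0xF0 = 11110000 → 4-byte char #8 = F0 B9 82 B4.
Offset 23: leading byte 0xE0 = 11100000 → 3-byte char #9 = E0 A6 B3.
Leading byte 0xE0 = 11100000 matches 1110xxxx → 3-byte sequence.
Byte 1: 0xE0 = 11100000, payload 0000 (4 bits).
Byte 2: 0xA6 = 10100110 (10xxxxxx ✓), payload 100110.
Byte 3: 0xB3 = 10110011 (10xxxxxx ✓), payload 110011.
Concatenate: 0000100110110011 = 0x9B3 (16 bits → U+09B3).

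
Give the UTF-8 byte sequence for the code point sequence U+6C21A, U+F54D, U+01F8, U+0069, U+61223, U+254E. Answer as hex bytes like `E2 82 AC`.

U+6C21A: 4-byte form → F1 AC 88 9A.
U+F54D: 3-byte form → EF 95 8D.
U+01F8: 2-byte form → C7 B8.
U+0069: 1-byte form → 69.
U+61223: 4-byte form → F1 A1 88 A3.
U+254E: 3-byte form → E2 95 8E.
Concatenated (17 bytes): F1 AC 88 9A EF 95 8D C7 B8 69 F1 A1 88 A3 E2 95 8E.

F1 AC 88 9A EF 95 8D C7 B8 69 F1 A1 88 A3 E2 95 8E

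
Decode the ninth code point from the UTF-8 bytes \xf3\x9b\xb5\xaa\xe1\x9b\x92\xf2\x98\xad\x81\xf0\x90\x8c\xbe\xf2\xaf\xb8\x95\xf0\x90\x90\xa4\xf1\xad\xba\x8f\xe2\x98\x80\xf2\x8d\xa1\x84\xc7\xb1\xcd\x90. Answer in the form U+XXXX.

U+8D844

Offset 0: leading byte 0xF3 = 11110011 → 4-byte char #1 = F3 9B B5 AA.
Offset 4: leading byte 0xE1 = 11100001 → 3-byte char #2 = E1 9B 92.
Offset 7: leading byte 0xF2 = 11110010 → 4-byte char #3 = F2 98 AD 81.
Offset 11: leading byte 0xF0 = 11110000 → 4-byte char #4 = F0 90 8C BE.
Offset 15: leading byte 0xF2 = 11110010 → 4-byte char #5 = F2 AF B8 95.
Offset 19: leading byte 0xF0 = 11110000 → 4-byte char #6 = F0 90 90 A4.
Offset 23: leading byte 0xF1 = 11110001 → 4-byte char #7 = F1 AD BA 8F.
Offset 27: leading byte 0xE2 = 11100010 → 3-byte char #8 = E2 98 80.
Offset 30: leading byte 0xF2 = 11110010 → 4-byte char #9 = F2 8D A1 84.
Leading byte 0xF2 = 11110010 matches 11110xxx → 4-byte sequence.
Byte 1: 0xF2 = 11110010, payload 010 (3 bits).
Byte 2: 0x8D = 10001101 (10xxxxxx ✓), payload 001101.
Byte 3: 0xA1 = 10100001 (10xxxxxx ✓), payload 100001.
Byte 4: 0x84 = 10000100 (10xxxxxx ✓), payload 000100.
Concatenate: 010001101100001000100 = 0x8D844 (21 bits → U+8D844).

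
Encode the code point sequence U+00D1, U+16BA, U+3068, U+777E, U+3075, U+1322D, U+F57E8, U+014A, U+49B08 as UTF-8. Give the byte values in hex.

C3 91 E1 9A BA E3 81 A8 E7 9D BE E3 81 B5 F0 93 88 AD F3 B5 9F A8 C5 8A F1 89 AC 88

U+00D1: 2-byte form → C3 91.
U+16BA: 3-byte form → E1 9A BA.
U+3068: 3-byte form → E3 81 A8.
U+777E: 3-byte form → E7 9D BE.
U+3075: 3-byte form → E3 81 B5.
U+1322D: 4-byte form → F0 93 88 AD.
U+F57E8: 4-byte form → F3 B5 9F A8.
U+014A: 2-byte form → C5 8A.
U+49B08: 4-byte form → F1 89 AC 88.
Concatenated (28 bytes): C3 91 E1 9A BA E3 81 A8 E7 9D BE E3 81 B5 F0 93 88 AD F3 B5 9F A8 C5 8A F1 89 AC 88.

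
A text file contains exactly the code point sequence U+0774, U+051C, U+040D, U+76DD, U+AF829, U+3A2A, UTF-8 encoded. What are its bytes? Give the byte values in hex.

DD B4 D4 9C D0 8D E7 9B 9D F2 AF A0 A9 E3 A8 AA

U+0774: 2-byte form → DD B4.
U+051C: 2-byte form → D4 9C.
U+040D: 2-byte form → D0 8D.
U+76DD: 3-byte form → E7 9B 9D.
U+AF829: 4-byte form → F2 AF A0 A9.
U+3A2A: 3-byte form → E3 A8 AA.
Concatenated (16 bytes): DD B4 D4 9C D0 8D E7 9B 9D F2 AF A0 A9 E3 A8 AA.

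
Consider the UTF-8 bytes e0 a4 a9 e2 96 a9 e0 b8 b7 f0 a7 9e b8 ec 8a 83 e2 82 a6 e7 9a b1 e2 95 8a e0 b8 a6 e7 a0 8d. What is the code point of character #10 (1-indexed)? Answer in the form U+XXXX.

Offset 0: leading byte 0xE0 = 11100000 → 3-byte char #1 = E0 A4 A9.
Offset 3: leading byte 0xE2 = 11100010 → 3-byte char #2 = E2 96 A9.
Offset 6: leading byte 0xE0 = 11100000 → 3-byte char #3 = E0 B8 B7.
Offset 9: leading byte 0xF0 = 11110000 → 4-byte char #4 = F0 A7 9E B8.
Offset 13: leading byte 0xEC = 11101100 → 3-byte char #5 = EC 8A 83.
Offset 16: leading byte 0xE2 = 11100010 → 3-byte char #6 = E2 82 A6.
Offset 19: leading byte 0xE7 = 11100111 → 3-byte char #7 = E7 9A B1.
Offset 22: leading byte 0xE2 = 11100010 → 3-byte char #8 = E2 95 8A.
Offset 25: leading byte 0xE0 = 11100000 → 3-byte char #9 = E0 B8 A6.
Offset 28: leading byte 0xE7 = 11100111 → 3-byte char #10 = E7 A0 8D.
Leading byte 0xE7 = 11100111 matches 1110xxxx → 3-byte sequence.
Byte 1: 0xE7 = 11100111, payload 0111 (4 bits).
Byte 2: 0xA0 = 10100000 (10xxxxxx ✓), payload 100000.
Byte 3: 0x8D = 10001101 (10xxxxxx ✓), payload 001101.
Concatenate: 0111100000001101 = 0x780D (16 bits → U+780D).

U+780D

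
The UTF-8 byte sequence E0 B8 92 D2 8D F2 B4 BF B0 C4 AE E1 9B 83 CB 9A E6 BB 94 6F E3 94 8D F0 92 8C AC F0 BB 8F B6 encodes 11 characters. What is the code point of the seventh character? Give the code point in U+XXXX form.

Offset 0: leading byte 0xE0 = 11100000 → 3-byte char #1 = E0 B8 92.
Offset 3: leading byte 0xD2 = 11010010 → 2-byte char #2 = D2 8D.
Offset 5: leading byte 0xF2 = 11110010 → 4-byte char #3 = F2 B4 BF B0.
Offset 9: leading byte 0xC4 = 11000100 → 2-byte char #4 = C4 AE.
Offset 11: leading byte 0xE1 = 11100001 → 3-byte char #5 = E1 9B 83.
Offset 14: leading byte 0xCB = 11001011 → 2-byte char #6 = CB 9A.
Offset 16: leading byte 0xE6 = 11100110 → 3-byte char #7 = E6 BB 94.
Leading byte 0xE6 = 11100110 matches 1110xxxx → 3-byte sequence.
Byte 1: 0xE6 = 11100110, payload 0110 (4 bits).
Byte 2: 0xBB = 10111011 (10xxxxxx ✓), payload 111011.
Byte 3: 0x94 = 10010100 (10xxxxxx ✓), payload 010100.
Concatenate: 0110111011010100 = 0x6ED4 (16 bits → U+6ED4).

U+6ED4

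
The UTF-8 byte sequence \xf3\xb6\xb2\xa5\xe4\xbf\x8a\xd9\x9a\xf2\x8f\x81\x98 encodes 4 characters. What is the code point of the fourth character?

U+8F058

Offset 0: leading byte 0xF3 = 11110011 → 4-byte char #1 = F3 B6 B2 A5.
Offset 4: leading byte 0xE4 = 11100100 → 3-byte char #2 = E4 BF 8A.
Offset 7: leading byte 0xD9 = 11011001 → 2-byte char #3 = D9 9A.
Offset 9: leading byte 0xF2 = 11110010 → 4-byte char #4 = F2 8F 81 98.
Leading byte 0xF2 = 11110010 matches 11110xxx → 4-byte sequence.
Byte 1: 0xF2 = 11110010, payload 010 (3 bits).
Byte 2: 0x8F = 10001111 (10xxxxxx ✓), payload 001111.
Byte 3: 0x81 = 10000001 (10xxxxxx ✓), payload 000001.
Byte 4: 0x98 = 10011000 (10xxxxxx ✓), payload 011000.
Concatenate: 010001111000001011000 = 0x8F058 (21 bits → U+8F058).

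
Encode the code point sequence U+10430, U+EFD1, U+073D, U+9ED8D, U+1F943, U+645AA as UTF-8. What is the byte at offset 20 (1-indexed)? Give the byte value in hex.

0x96

1-indexed offset 20 is 0-indexed offset 19.
U+10430 → 4-byte form F0 90 90 B0 at offsets 0–3.
U+EFD1 → 3-byte form EE BF 91 at offsets 4–6.
U+073D → 2-byte form DC BD at offsets 7–8.
U+9ED8D → 4-byte form F2 9E B6 8D at offsets 9–12.
U+1F943 → 4-byte form F0 9F A5 83 at offsets 13–16.
U+645AA → 4-byte form F1 A4 96 AA at offsets 17–20.
Offset 19 falls in char 6's range; it's byte 3 of F1 A4 96 AA = 0x96.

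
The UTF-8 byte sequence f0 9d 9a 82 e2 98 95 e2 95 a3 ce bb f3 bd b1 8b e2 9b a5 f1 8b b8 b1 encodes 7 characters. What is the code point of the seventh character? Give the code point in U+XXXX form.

Offset 0: leading byte 0xF0 = 11110000 → 4-byte char #1 = F0 9D 9A 82.
Offset 4: leading byte 0xE2 = 11100010 → 3-byte char #2 = E2 98 95.
Offset 7: leading byte 0xE2 = 11100010 → 3-byte char #3 = E2 95 A3.
Offset 10: leading byte 0xCE = 11001110 → 2-byte char #4 = CE BB.
Offset 12: leading byte 0xF3 = 11110011 → 4-byte char #5 = F3 BD B1 8B.
Offset 16: leading byte 0xE2 = 11100010 → 3-byte char #6 = E2 9B A5.
Offset 19: leading byte 0xF1 = 11110001 → 4-byte char #7 = F1 8B B8 B1.
Leading byte 0xF1 = 11110001 matches 11110xxx → 4-byte sequence.
Byte 1: 0xF1 = 11110001, payload 001 (3 bits).
Byte 2: 0x8B = 10001011 (10xxxxxx ✓), payload 001011.
Byte 3: 0xB8 = 10111000 (10xxxxxx ✓), payload 111000.
Byte 4: 0xB1 = 10110001 (10xxxxxx ✓), payload 110001.
Concatenate: 001001011111000110001 = 0x4BE31 (21 bits → U+4BE31).

U+4BE31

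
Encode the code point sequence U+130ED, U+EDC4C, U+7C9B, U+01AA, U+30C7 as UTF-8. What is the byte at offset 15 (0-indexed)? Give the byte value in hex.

U+130ED → 4-byte form F0 93 83 AD at offsets 0–3.
U+EDC4C → 4-byte form F3 AD B1 8C at offsets 4–7.
U+7C9B → 3-byte form E7 B2 9B at offsets 8–10.
U+01AA → 2-byte form C6 AA at offsets 11–12.
U+30C7 → 3-byte form E3 83 87 at offsets 13–15.
Offset 15 falls in char 5's range; it's byte 3 of E3 83 87 = 0x87.

0x87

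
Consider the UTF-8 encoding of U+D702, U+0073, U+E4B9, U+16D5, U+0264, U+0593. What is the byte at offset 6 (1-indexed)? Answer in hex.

1-indexed offset 6 is 0-indexed offset 5.
U+D702 → 3-byte form ED 9C 82 at offsets 0–2.
U+0073 → 1-byte form 73 at offsets 3–3.
U+E4B9 → 3-byte form EE 92 B9 at offsets 4–6.
Offset 5 falls in char 3's range; it's byte 2 of EE 92 B9 = 0x92.

0x92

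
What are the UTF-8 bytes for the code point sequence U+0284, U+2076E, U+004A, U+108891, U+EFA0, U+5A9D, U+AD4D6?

U+0284: 2-byte form → CA 84.
U+2076E: 4-byte form → F0 A0 9D AE.
U+004A: 1-byte form → 4A.
U+108891: 4-byte form → F4 88 A2 91.
U+EFA0: 3-byte form → EE BE A0.
U+5A9D: 3-byte form → E5 AA 9D.
U+AD4D6: 4-byte form → F2 AD 93 96.
Concatenated (21 bytes): CA 84 F0 A0 9D AE 4A F4 88 A2 91 EE BE A0 E5 AA 9D F2 AD 93 96.

CA 84 F0 A0 9D AE 4A F4 88 A2 91 EE BE A0 E5 AA 9D F2 AD 93 96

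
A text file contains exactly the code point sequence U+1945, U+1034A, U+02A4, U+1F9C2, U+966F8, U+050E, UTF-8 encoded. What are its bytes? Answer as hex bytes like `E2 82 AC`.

U+1945: 3-byte form → E1 A5 85.
U+1034A: 4-byte form → F0 90 8D 8A.
U+02A4: 2-byte form → CA A4.
U+1F9C2: 4-byte form → F0 9F A7 82.
U+966F8: 4-byte form → F2 96 9B B8.
U+050E: 2-byte form → D4 8E.
Concatenated (19 bytes): E1 A5 85 F0 90 8D 8A CA A4 F0 9F A7 82 F2 96 9B B8 D4 8E.

E1 A5 85 F0 90 8D 8A CA A4 F0 9F A7 82 F2 96 9B B8 D4 8E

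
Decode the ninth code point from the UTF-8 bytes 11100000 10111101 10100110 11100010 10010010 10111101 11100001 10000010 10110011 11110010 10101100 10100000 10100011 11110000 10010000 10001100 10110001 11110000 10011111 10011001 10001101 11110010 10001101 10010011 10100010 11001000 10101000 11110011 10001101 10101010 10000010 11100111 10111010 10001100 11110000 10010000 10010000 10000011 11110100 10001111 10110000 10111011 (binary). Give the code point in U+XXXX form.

Offset 0: leading byte 0xE0 = 11100000 → 3-byte char #1 = E0 BD A6.
Offset 3: leading byte 0xE2 = 11100010 → 3-byte char #2 = E2 92 BD.
Offset 6: leading byte 0xE1 = 11100001 → 3-byte char #3 = E1 82 B3.
Offset 9: leading byte 0xF2 = 11110010 → 4-byte char #4 = F2 AC A0 A3.
Offset 13: leading byte 0xF0 = 11110000 → 4-byte char #5 = F0 90 8C B1.
Offset 17: leading byte 0xF0 = 11110000 → 4-byte char #6 = F0 9F 99 8D.
Offset 21: leading byte 0xF2 = 11110010 → 4-byte char #7 = F2 8D 93 A2.
Offset 25: leading byte 0xC8 = 11001000 → 2-byte char #8 = C8 A8.
Offset 27: leading byte 0xF3 = 11110011 → 4-byte char #9 = F3 8D AA 82.
Leading byte 0xF3 = 11110011 matches 11110xxx → 4-byte sequence.
Byte 1: 0xF3 = 11110011, payload 011 (3 bits).
Byte 2: 0x8D = 10001101 (10xxxxxx ✓), payload 001101.
Byte 3: 0xAA = 10101010 (10xxxxxx ✓), payload 101010.
Byte 4: 0x82 = 10000010 (10xxxxxx ✓), payload 000010.
Concatenate: 011001101101010000010 = 0xCDA82 (21 bits → U+CDA82).

U+CDA82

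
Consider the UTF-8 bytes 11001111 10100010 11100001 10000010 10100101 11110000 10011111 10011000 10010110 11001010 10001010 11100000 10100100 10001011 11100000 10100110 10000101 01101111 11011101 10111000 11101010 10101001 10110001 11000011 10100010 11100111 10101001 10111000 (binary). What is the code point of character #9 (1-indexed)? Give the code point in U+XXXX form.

U+AA71

Offset 0: leading byte 0xCF = 11001111 → 2-byte char #1 = CF A2.
Offset 2: leading byte 0xE1 = 11100001 → 3-byte char #2 = E1 82 A5.
Offset 5: leading byte 0xF0 = 11110000 → 4-byte char #3 = F0 9F 98 96.
Offset 9: leading byte 0xCA = 11001010 → 2-byte char #4 = CA 8A.
Offset 11: leading byte 0xE0 = 11100000 → 3-byte char #5 = E0 A4 8B.
Offset 14: leading byte 0xE0 = 11100000 → 3-byte char #6 = E0 A6 85.
Offset 17: leading byte 0x6F = 01101111 → 1-byte char #7 = 6F.
Offset 18: leading byte 0xDD = 11011101 → 2-byte char #8 = DD B8.
Offset 20: leading byte 0xEA = 11101010 → 3-byte char #9 = EA A9 B1.
Leading byte 0xEA = 11101010 matches 1110xxxx → 3-byte sequence.
Byte 1: 0xEA = 11101010, payload 1010 (4 bits).
Byte 2: 0xA9 = 10101001 (10xxxxxx ✓), payload 101001.
Byte 3: 0xB1 = 10110001 (10xxxxxx ✓), payload 110001.
Concatenate: 1010101001110001 = 0xAA71 (16 bits → U+AA71).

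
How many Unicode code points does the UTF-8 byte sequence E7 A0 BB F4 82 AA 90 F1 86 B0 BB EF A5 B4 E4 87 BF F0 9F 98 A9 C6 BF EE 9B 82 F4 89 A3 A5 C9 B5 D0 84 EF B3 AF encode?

12

Byte at offset 0: 0xE7 = 11100111 → 3-byte char (#1). Advance 3.
Byte at offset 3: 0xF4 = 11110100 → 4-byte char (#2). Advance 4.
Byte at offset 7: 0xF1 = 11110001 → 4-byte char (#3). Advance 4.
Byte at offset 11: 0xEF = 11101111 → 3-byte char (#4). Advance 3.
Byte at offset 14: 0xE4 = 11100100 → 3-byte char (#5). Advance 3.
Byte at offset 17: 0xF0 = 11110000 → 4-byte char (#6). Advance 4.
Byte at offset 21: 0xC6 = 11000110 → 2-byte char (#7). Advance 2.
Byte at offset 23: 0xEE = 11101110 → 3-byte char (#8). Advance 3.
Byte at offset 26: 0xF4 = 11110100 → 4-byte char (#9). Advance 4.
Byte at offset 30: 0xC9 = 11001001 → 2-byte char (#10). Advance 2.
Byte at offset 32: 0xD0 = 11010000 → 2-byte char (#11). Advance 2.
Byte at offset 34: 0xEF = 11101111 → 3-byte char (#12). Advance 3.
Reached end at offset 37 after 12 code points.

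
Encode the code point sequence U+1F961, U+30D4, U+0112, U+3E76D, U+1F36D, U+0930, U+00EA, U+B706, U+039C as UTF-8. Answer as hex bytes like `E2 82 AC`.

U+1F961: 4-byte form → F0 9F A5 A1.
U+30D4: 3-byte form → E3 83 94.
U+0112: 2-byte form → C4 92.
U+3E76D: 4-byte form → F0 BE 9D AD.
U+1F36D: 4-byte form → F0 9F 8D AD.
U+0930: 3-byte form → E0 A4 B0.
U+00EA: 2-byte form → C3 AA.
U+B706: 3-byte form → EB 9C 86.
U+039C: 2-byte form → CE 9C.
Concatenated (27 bytes): F0 9F A5 A1 E3 83 94 C4 92 F0 BE 9D AD F0 9F 8D AD E0 A4 B0 C3 AA EB 9C 86 CE 9C.

F0 9F A5 A1 E3 83 94 C4 92 F0 BE 9D AD F0 9F 8D AD E0 A4 B0 C3 AA EB 9C 86 CE 9C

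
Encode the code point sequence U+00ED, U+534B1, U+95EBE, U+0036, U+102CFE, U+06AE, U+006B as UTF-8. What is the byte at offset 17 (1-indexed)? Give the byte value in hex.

1-indexed offset 17 is 0-indexed offset 16.
U+00ED → 2-byte form C3 AD at offsets 0–1.
U+534B1 → 4-byte form F1 93 92 B1 at offsets 2–5.
U+95EBE → 4-byte form F2 95 BA BE at offsets 6–9.
U+0036 → 1-byte form 36 at offsets 10–10.
U+102CFE → 4-byte form F4 82 B3 BE at offsets 11–14.
U+06AE → 2-byte form DA AE at offsets 15–16.
Offset 16 falls in char 6's range; it's byte 2 of DA AE = 0xAE.

0xAE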